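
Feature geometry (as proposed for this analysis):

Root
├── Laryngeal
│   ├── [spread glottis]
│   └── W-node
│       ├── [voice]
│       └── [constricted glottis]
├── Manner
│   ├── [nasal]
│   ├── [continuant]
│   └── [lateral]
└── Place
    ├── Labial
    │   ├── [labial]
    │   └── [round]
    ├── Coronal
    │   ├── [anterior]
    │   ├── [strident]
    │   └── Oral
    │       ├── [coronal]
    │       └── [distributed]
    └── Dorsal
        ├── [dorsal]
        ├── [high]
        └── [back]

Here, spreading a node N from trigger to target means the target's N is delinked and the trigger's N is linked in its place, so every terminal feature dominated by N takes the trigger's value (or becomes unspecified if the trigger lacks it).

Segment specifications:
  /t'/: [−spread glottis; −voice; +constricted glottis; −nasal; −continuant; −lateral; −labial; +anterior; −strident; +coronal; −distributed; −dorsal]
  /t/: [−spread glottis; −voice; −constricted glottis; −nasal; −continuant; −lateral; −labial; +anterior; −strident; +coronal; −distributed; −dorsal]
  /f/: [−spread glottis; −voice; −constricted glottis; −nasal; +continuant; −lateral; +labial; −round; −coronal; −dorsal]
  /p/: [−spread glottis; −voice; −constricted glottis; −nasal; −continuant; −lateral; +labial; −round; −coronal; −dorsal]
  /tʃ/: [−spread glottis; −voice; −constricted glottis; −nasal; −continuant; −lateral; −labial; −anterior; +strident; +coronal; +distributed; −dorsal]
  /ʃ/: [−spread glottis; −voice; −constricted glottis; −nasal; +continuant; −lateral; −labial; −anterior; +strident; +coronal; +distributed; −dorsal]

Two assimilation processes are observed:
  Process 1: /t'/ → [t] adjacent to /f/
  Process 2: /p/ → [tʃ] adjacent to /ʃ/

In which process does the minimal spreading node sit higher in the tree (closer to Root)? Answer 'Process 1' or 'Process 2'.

Process 2

In Process 1, [constricted glottis] changes, so the minimal spreading node is [constricted glottis] at depth 3.
Process 2 alters [labial], [round], [coronal], [anterior], [distributed], [strident]; the lowest common ancestor is Place (depth 1 from Root).
Depth 1 < depth 3; Process 2 involves the structurally higher constituent Place.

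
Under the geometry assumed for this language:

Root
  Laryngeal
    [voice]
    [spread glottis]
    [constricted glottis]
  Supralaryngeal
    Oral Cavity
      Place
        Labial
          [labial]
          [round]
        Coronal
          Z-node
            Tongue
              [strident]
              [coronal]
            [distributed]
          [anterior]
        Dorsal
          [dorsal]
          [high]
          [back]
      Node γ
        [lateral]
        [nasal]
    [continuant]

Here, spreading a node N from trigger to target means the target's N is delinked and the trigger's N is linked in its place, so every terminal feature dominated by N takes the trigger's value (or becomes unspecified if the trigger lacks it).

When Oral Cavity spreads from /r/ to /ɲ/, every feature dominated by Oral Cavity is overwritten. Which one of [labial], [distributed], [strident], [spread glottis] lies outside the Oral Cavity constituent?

Oral Cavity dominates exactly [labial], [round], [strident], [coronal], [distributed], [anterior], [dorsal], [high], [back], [lateral], [nasal].
[strident], [distributed], [labial] all lie under Oral Cavity, so they are overwritten when Oral Cavity spreads.
[spread glottis] is not within the Oral Cavity subtree (it hangs from Laryngeal), so /ɲ/'s [spread glottis] value survives.

[spread glottis]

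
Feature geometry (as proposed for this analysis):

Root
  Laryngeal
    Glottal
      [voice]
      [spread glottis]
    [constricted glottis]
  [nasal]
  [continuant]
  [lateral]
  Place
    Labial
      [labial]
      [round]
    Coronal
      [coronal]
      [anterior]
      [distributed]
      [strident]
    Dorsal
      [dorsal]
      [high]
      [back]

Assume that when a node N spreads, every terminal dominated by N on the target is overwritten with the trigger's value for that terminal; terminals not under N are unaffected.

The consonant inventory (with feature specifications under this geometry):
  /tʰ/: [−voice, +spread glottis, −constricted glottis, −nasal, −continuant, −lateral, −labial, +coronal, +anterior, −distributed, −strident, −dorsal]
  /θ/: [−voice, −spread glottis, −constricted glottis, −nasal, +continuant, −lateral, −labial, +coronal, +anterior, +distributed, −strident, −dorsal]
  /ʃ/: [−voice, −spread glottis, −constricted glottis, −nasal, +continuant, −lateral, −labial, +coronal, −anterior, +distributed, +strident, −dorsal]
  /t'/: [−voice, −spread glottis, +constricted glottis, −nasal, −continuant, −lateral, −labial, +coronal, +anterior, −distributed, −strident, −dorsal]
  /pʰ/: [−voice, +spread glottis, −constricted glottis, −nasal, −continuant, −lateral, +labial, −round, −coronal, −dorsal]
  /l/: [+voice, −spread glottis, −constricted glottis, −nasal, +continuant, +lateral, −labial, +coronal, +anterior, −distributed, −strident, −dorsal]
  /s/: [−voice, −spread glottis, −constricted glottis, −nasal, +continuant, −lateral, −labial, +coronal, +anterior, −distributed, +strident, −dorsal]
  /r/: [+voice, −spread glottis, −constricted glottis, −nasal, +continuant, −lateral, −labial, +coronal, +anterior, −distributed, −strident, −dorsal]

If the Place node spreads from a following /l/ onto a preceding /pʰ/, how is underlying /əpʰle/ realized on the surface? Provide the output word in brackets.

Terminals under Place in this geometry: [labial], [round], [coronal], [anterior], [distributed], [strident], [dorsal], [high], [back].
After delinking /pʰ/'s Place and linking /l/'s, the affected terminals become [−labial], [+coronal], [+anterior], [−distributed], [−strident], [−dorsal]; [voice], [spread glottis], [constricted glottis], … (outside Place) are retained from /pʰ/.
The resulting bundle matches /tʰ/ in the inventory; substituting it for /pʰ/ gives [ətʰle].

[ətʰle]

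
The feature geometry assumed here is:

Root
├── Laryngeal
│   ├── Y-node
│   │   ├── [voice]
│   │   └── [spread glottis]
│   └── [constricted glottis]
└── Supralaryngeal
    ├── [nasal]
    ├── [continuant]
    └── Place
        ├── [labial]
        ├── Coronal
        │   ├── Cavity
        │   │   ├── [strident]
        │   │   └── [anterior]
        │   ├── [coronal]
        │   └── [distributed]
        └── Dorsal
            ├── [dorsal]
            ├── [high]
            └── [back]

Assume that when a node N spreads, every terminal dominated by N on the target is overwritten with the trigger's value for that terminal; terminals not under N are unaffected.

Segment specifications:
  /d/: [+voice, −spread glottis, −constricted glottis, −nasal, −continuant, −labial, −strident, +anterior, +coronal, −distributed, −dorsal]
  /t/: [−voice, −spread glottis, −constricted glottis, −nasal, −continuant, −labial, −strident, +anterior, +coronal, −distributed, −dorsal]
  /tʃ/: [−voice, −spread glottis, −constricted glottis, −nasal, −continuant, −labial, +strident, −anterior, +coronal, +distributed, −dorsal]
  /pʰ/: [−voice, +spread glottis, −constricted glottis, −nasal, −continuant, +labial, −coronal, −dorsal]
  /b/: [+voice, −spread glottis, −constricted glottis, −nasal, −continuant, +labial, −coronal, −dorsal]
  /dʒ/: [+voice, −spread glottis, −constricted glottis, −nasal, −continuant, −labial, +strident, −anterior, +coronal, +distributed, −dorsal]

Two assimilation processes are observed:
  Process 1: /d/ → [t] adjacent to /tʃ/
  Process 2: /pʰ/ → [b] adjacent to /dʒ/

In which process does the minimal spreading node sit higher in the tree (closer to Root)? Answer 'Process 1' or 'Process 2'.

Process 1: the feature that changes is [voice]; the minimal node is [voice] (depth 3).
In Process 2, [voice], [spread glottis] change, so the minimal spreading node is Y-node at depth 2.
Y-node (depth 2) sits above [voice] (depth 3), making Process 2 the one with the higher spreading node.

Process 2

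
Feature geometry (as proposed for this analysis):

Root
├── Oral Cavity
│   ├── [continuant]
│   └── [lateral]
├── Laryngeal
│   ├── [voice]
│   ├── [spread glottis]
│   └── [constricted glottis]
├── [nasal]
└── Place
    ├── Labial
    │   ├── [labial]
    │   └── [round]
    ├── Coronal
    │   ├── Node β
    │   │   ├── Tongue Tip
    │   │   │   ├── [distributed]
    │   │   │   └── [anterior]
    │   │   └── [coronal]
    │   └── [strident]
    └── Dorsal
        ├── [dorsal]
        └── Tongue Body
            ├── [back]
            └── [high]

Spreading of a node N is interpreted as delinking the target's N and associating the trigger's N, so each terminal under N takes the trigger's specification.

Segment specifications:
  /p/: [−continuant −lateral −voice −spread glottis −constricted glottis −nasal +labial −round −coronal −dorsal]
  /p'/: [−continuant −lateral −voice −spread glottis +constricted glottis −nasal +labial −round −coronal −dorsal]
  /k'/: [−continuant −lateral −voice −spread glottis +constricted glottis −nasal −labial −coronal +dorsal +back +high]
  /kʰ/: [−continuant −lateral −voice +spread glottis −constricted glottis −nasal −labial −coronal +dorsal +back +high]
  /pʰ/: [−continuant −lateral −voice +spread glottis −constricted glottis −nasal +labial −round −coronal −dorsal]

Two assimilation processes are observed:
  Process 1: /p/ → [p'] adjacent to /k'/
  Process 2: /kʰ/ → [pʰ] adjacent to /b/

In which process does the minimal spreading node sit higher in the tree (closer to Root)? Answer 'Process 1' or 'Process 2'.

Process 1 alters [constricted glottis]; the lowest dominating node is [constricted glottis] (depth 2 from Root).
In Process 2, [labial], [round], [dorsal], [high], [back] change, so the minimal spreading node is Place at depth 1.
Place (depth 1) sits above [constricted glottis] (depth 2), making Process 2 the one with the higher spreading node.

Process 2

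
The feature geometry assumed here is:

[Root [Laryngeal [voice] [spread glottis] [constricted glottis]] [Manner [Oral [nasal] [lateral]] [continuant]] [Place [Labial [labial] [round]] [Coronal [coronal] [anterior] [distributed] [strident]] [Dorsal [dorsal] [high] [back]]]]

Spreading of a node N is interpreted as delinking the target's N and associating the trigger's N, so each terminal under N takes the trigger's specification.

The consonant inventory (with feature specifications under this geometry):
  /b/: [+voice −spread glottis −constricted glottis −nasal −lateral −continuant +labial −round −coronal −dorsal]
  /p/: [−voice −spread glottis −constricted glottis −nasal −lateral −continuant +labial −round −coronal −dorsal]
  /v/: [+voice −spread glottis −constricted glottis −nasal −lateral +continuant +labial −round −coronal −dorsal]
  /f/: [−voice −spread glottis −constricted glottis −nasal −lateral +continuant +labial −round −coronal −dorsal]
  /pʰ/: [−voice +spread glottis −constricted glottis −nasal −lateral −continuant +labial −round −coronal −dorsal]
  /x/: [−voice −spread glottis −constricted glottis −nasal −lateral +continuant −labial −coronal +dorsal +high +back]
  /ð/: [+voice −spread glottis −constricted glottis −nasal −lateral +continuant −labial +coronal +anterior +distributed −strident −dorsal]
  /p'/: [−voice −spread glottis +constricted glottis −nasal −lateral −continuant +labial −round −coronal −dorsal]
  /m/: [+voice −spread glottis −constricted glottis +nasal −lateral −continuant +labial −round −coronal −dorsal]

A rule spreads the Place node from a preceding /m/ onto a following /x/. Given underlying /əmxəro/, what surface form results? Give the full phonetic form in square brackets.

[əmfəro]

Terminals under Place in this geometry: [labial], [round], [coronal], [anterior], [distributed], [strident], [dorsal], [high], [back].
The target acquires /m/'s values for everything under Place — [+labial], [−round], [−coronal], [−dorsal] — while keeping its own [voice], [spread glottis], [constricted glottis], ….
This feature bundle is that of [f], so /əmxəro/ surfaces as [əmfəro].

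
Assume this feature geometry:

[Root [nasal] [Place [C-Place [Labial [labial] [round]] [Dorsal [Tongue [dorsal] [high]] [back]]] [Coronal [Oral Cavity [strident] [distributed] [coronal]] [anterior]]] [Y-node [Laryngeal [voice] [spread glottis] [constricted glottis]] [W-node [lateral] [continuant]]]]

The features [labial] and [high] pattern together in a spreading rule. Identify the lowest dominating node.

C-Place

[labial]: Root → Place → C-Place → Labial → [labial].
[high]: Root → Place → C-Place → Dorsal → Tongue → [high].
The listed terminals split across distinct daughters of C-Place, so C-Place itself is the smallest node containing them all.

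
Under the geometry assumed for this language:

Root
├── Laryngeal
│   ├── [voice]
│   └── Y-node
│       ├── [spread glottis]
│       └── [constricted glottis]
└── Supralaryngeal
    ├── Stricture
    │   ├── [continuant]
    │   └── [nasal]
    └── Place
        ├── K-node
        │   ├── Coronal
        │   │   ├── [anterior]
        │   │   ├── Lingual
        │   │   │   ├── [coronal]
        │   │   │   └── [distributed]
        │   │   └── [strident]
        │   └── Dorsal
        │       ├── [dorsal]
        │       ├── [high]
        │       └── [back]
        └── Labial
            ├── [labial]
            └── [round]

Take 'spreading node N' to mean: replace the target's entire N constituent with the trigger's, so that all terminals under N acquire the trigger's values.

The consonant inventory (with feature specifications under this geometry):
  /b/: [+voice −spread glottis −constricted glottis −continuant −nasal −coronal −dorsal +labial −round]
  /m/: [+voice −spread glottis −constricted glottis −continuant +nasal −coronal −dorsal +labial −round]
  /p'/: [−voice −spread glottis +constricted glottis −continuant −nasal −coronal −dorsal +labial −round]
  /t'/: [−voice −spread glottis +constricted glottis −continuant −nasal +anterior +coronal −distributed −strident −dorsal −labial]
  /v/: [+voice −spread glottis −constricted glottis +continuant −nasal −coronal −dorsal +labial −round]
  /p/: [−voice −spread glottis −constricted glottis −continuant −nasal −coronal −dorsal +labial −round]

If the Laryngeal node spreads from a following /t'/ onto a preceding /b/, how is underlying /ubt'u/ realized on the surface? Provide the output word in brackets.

[up't'u]

The Laryngeal node dominates the terminals [voice], [spread glottis], [constricted glottis].
The target acquires /t'/'s values for everything under Laryngeal — [−voice], [−spread glottis], [+constricted glottis] — while keeping its own [continuant], [nasal], [coronal], ….
The resulting bundle matches /p'/ in the inventory; substituting it for /b/ gives [up't'u].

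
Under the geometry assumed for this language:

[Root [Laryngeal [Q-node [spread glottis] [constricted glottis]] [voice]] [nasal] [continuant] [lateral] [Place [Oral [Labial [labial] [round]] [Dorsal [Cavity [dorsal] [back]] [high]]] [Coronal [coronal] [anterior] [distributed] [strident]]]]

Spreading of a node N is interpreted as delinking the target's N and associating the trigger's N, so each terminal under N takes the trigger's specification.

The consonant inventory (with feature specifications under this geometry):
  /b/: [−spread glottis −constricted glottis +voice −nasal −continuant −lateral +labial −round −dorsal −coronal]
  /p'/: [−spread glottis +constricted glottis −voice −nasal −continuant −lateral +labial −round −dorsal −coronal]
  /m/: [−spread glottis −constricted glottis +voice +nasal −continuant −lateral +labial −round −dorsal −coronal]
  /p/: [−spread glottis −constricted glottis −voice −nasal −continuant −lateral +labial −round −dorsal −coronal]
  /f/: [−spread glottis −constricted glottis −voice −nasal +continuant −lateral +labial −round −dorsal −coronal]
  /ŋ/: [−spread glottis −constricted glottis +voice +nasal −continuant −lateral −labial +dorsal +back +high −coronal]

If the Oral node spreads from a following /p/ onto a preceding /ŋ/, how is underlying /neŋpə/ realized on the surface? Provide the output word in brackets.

[nempə]

Oral immediately or transitively dominates [labial], [round], [dorsal], [back], [high].
After delinking /ŋ/'s Oral and linking /p/'s, the affected terminals become [+labial], [−round], [−dorsal]; [spread glottis], [constricted glottis], [voice], … (outside Oral) are retained from /ŋ/.
The resulting bundle matches /m/ in the inventory; substituting it for /ŋ/ gives [nempə].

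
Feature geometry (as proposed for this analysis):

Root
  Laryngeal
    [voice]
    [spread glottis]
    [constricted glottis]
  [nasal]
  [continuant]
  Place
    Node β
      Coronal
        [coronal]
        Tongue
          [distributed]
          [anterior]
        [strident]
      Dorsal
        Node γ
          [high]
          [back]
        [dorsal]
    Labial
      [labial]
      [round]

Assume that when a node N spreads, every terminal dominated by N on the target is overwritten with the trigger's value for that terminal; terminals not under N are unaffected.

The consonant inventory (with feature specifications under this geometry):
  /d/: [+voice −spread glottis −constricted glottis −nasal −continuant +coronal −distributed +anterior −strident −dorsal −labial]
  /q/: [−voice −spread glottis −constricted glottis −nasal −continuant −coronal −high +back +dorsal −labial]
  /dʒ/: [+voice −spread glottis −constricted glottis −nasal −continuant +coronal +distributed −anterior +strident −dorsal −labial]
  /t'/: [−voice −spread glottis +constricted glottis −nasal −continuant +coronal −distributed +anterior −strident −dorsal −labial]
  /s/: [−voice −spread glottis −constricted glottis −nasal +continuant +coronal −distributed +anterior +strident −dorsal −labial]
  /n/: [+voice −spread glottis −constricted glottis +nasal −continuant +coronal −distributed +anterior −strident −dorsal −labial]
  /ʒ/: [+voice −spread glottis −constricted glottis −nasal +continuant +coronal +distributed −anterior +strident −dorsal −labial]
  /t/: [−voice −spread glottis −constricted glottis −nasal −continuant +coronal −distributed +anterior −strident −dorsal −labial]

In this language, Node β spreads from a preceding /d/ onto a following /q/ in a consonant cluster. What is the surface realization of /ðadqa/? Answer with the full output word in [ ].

[ðadta]

The Node β node dominates the terminals [coronal], [distributed], [anterior], [strident], [high], [back], [dorsal].
The target acquires /d/'s values for everything under Node β — [+coronal], [−distributed], [+anterior], [−strident], [−dorsal] — while keeping its own [voice], [spread glottis], [constricted glottis], ….
This feature bundle is that of [t], so /ðadqa/ surfaces as [ðadta].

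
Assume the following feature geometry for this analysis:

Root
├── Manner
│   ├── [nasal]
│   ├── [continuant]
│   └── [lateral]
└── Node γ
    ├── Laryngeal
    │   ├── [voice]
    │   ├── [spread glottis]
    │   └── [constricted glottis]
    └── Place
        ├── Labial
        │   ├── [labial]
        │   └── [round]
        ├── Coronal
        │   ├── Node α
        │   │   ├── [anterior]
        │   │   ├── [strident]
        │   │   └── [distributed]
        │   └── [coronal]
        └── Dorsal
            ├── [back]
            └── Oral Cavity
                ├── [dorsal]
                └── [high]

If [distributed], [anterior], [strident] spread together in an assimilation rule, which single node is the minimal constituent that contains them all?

Node α

[distributed] is immediately dominated by Node α.
[anterior] is immediately dominated by Node α.
[strident] is immediately dominated by Node α.
Node α is the lowest common ancestor — every listed feature sits under it, and no single subconstituent of Node α covers them all.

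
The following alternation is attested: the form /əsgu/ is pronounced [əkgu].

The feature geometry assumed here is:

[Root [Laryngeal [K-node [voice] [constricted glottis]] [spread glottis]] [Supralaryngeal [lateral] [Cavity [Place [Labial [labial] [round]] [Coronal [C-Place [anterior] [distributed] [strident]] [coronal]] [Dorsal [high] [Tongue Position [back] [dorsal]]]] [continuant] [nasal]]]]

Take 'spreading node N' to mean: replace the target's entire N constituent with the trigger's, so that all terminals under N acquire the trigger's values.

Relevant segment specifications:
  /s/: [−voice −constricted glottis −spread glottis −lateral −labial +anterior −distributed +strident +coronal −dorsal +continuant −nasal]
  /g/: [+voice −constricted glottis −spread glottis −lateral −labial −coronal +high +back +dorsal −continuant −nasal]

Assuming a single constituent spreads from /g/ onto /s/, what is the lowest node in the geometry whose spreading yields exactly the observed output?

/s/ and [k] differ in [continuant], [coronal], [anterior], [distributed], [strident], [dorsal], [high], [back]; every other specified feature is identical.
These terminals are all dominated by Cavity, and no proper subconstituent of Cavity covers them all; Cavity is their lowest common ancestor.
Spreading Cavity from /g/ overwrites each of those terminals with /g/'s values, yielding exactly [k].
[voice] stays as in /s/ although /g/ differs there, so no node dominating it spread; among the remaining candidates Cavity is the lowest that derives the output.

Cavity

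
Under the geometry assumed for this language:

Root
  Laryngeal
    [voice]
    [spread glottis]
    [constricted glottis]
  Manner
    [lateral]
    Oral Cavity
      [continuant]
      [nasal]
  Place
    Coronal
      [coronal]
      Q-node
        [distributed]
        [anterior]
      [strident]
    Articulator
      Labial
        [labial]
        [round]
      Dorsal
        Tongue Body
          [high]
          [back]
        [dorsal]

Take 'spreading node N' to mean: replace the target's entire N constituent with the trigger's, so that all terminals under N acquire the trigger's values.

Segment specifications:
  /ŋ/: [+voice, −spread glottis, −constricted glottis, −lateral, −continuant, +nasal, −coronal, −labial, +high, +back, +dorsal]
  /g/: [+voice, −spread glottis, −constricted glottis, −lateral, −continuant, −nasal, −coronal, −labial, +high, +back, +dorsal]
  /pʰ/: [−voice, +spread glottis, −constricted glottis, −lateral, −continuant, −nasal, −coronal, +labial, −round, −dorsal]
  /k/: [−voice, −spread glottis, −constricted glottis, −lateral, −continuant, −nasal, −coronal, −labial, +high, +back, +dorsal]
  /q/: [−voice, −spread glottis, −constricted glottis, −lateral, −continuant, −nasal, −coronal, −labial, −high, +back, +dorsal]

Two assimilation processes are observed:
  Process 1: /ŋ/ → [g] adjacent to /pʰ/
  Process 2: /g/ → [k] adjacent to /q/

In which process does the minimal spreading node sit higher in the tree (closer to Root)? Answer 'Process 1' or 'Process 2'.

Process 1: the feature that changes is [nasal]; the minimal node is [nasal] (depth 3).
Process 2: the feature that changes is [voice]; the minimal node is [voice] (depth 2).
[voice] (depth 2) sits above [nasal] (depth 3), making Process 2 the one with the higher spreading node.

Process 2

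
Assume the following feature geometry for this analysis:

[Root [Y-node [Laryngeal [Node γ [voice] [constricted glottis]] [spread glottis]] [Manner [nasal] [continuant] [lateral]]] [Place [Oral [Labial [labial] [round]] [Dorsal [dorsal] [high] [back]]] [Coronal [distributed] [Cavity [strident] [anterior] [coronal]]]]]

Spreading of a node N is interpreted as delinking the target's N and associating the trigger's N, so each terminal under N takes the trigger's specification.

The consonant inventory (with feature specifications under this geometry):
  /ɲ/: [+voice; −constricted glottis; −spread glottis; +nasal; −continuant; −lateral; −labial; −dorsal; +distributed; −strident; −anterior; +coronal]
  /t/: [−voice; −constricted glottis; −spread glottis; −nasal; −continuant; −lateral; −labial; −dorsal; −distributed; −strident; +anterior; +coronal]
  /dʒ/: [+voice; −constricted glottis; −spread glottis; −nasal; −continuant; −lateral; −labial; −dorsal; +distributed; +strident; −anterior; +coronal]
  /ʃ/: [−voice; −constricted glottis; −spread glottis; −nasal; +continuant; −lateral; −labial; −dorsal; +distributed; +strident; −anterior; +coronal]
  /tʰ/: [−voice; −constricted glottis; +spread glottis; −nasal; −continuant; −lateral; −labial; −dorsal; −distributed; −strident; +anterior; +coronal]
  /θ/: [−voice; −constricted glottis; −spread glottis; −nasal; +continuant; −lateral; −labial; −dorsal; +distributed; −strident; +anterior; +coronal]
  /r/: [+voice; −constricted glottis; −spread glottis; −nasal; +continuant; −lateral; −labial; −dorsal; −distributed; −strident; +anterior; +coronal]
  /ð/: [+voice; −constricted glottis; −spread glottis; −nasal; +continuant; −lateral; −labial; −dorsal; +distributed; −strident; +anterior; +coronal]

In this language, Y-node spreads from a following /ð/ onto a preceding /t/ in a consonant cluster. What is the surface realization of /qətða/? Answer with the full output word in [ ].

Terminals under Y-node in this geometry: [voice], [constricted glottis], [spread glottis], [nasal], [continuant], [lateral].
The target acquires /ð/'s values for everything under Y-node — [+voice], [−constricted glottis], [−spread glottis], [−nasal], [+continuant], [−lateral] — while keeping its own [labial], [dorsal], [distributed], ….
This feature bundle is that of [r], so /qətða/ surfaces as [qərða].

[qərða]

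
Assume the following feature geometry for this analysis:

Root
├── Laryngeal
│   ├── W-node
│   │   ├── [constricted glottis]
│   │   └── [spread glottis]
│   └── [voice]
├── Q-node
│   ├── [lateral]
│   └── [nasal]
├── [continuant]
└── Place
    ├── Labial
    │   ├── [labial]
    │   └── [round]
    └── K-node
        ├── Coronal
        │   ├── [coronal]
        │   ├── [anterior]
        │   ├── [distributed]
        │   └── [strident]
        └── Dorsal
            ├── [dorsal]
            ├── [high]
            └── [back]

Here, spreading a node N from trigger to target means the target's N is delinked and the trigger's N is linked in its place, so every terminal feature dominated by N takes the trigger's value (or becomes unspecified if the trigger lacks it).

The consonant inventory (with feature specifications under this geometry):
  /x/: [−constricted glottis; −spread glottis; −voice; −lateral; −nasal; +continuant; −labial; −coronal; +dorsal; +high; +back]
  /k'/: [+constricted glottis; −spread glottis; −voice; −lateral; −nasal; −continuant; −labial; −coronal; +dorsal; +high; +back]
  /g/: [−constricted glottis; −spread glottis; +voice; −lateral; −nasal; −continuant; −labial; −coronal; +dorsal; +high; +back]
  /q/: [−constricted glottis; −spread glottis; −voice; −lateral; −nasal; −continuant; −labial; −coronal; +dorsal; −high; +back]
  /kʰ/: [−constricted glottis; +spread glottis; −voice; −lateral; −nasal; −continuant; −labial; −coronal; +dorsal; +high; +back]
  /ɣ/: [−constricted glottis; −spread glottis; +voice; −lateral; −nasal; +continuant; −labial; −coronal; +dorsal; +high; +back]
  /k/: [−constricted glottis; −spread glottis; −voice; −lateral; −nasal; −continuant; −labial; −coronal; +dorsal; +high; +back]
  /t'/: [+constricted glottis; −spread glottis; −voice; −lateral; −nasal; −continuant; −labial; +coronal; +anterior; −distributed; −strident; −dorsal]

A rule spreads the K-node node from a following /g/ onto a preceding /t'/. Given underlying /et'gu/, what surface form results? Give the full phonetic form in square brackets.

[ek'gu]

K-node immediately or transitively dominates [coronal], [anterior], [distributed], [strident], [dorsal], [high], [back].
Spreading K-node from /g/ onto /t'/ replaces those values with /g/'s: [−coronal], [+dorsal], [+high], [+back]. Features outside K-node ([constricted glottis], [spread glottis], [voice], …) stay as in /t'/.
The resulting bundle matches /k'/ in the inventory; substituting it for /t'/ gives [ek'gu].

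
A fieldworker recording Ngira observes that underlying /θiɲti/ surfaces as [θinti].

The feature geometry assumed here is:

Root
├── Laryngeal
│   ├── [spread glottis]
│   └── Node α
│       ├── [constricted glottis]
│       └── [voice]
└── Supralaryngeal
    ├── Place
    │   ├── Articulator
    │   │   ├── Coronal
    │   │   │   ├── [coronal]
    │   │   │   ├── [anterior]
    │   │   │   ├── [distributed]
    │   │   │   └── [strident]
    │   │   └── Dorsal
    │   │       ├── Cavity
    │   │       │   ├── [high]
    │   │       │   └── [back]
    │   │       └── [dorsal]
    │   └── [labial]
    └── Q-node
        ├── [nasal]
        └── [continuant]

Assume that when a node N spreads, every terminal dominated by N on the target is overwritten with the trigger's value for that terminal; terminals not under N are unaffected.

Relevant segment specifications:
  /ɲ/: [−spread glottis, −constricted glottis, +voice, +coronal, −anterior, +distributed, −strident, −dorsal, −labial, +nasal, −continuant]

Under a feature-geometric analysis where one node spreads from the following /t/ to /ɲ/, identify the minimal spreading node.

Coronal

/ɲ/ and [n] differ in [anterior], [distributed]; every other specified feature is identical.
In this geometry the lowest node dominating all of them is Coronal: every daughter of Coronal dominates only a proper subset, so no lower node suffices.
If Coronal spreads, every terminal under it takes /t/'s value, producing [n] as observed.
[voice], [nasal] stay as in /ɲ/ although /t/ differs there, so no node dominating them spread; among the remaining candidates Coronal is the lowest that derives the output.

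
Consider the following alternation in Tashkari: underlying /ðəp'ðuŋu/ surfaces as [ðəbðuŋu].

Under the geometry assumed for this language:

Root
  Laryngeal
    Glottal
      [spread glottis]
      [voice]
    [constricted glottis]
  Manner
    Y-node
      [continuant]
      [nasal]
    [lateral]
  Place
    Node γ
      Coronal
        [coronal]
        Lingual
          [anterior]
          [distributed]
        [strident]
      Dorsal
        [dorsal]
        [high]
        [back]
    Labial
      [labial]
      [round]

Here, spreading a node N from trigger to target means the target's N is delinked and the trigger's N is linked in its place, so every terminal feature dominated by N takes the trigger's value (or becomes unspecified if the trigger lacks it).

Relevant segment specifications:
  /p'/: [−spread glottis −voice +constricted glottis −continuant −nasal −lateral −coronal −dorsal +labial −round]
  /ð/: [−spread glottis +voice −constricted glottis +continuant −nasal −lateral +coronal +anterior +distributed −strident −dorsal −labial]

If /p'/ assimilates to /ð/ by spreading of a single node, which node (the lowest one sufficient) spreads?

Laryngeal

The alternation /p'/ → [b] changes [voice], [constricted glottis] and nothing else.
These terminals are all dominated by Laryngeal, and no proper subconstituent of Laryngeal covers them all; Laryngeal is their lowest common ancestor.
Spreading Laryngeal from /ð/ overwrites each of those terminals with /ð/'s values, yielding exactly [b].
Had Root spread, [continuant], [labial] would have taken /ð/'s values; they stay as in /p'/, confirming the spreading constituent is exactly Laryngeal.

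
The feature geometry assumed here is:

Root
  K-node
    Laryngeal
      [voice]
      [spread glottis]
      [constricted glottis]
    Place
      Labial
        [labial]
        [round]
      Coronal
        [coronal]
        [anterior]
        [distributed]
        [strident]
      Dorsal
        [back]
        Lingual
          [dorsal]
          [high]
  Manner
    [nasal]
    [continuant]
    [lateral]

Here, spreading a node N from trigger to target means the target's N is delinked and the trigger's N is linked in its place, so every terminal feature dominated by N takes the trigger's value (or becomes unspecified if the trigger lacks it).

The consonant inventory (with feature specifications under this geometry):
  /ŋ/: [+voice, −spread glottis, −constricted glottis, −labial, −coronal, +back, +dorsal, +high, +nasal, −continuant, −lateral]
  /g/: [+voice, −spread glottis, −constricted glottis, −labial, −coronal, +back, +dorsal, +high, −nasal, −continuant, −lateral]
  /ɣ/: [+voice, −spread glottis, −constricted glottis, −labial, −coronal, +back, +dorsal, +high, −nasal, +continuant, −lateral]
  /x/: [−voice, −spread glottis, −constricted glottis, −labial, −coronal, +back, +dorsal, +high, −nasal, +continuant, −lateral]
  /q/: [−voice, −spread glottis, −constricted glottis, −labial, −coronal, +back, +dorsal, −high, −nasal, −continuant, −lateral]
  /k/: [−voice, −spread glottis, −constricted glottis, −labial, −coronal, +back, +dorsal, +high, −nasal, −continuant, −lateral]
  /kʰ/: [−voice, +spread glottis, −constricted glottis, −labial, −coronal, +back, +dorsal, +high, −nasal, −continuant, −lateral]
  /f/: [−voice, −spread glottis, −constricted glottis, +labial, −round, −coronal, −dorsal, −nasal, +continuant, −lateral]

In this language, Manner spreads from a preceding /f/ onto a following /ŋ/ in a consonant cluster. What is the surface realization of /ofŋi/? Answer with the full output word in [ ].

The Manner node dominates the terminals [nasal], [continuant], [lateral].
The target acquires /f/'s values for everything under Manner — [−nasal], [+continuant], [−lateral] — while keeping its own [voice], [spread glottis], [constricted glottis], ….
This feature bundle is that of [ɣ], so /ofŋi/ surfaces as [ofɣi].

[ofɣi]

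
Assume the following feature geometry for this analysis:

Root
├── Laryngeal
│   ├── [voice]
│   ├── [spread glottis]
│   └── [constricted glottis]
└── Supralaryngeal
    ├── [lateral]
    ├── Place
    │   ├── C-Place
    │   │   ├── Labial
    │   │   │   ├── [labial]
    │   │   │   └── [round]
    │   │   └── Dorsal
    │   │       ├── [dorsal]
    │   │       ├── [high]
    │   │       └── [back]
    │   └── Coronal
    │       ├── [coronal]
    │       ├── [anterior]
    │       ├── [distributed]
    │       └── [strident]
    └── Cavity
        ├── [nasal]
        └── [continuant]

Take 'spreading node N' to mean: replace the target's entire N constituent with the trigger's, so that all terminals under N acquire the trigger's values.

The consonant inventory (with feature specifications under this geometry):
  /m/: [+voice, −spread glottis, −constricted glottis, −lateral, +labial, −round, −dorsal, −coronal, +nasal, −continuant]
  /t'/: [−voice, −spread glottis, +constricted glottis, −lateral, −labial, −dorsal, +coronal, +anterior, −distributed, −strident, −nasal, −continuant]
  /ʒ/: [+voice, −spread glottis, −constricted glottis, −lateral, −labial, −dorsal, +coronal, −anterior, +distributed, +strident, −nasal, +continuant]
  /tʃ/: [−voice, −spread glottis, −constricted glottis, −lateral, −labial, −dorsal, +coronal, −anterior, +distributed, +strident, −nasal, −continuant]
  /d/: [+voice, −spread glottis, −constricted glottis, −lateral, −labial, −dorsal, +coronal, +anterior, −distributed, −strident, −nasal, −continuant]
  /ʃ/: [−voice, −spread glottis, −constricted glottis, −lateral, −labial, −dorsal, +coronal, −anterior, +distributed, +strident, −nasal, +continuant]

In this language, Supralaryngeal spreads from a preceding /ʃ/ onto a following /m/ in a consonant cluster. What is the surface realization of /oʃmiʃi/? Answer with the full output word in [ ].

Supralaryngeal immediately or transitively dominates [lateral], [labial], [round], [dorsal], [high], [back], [coronal], [anterior], [distributed], [strident], [nasal], [continuant].
Spreading Supralaryngeal from /ʃ/ onto /m/ replaces those values with /ʃ/'s: [−lateral], [−labial], [−dorsal], [+coronal], [−anterior], [+distributed], [+strident], [−nasal], [+continuant]. Features outside Supralaryngeal ([voice], [spread glottis], [constricted glottis]) stay as in /m/.
The resulting bundle matches /ʒ/ in the inventory; substituting it for /m/ gives [oʃʒiʃi].

[oʃʒiʃi]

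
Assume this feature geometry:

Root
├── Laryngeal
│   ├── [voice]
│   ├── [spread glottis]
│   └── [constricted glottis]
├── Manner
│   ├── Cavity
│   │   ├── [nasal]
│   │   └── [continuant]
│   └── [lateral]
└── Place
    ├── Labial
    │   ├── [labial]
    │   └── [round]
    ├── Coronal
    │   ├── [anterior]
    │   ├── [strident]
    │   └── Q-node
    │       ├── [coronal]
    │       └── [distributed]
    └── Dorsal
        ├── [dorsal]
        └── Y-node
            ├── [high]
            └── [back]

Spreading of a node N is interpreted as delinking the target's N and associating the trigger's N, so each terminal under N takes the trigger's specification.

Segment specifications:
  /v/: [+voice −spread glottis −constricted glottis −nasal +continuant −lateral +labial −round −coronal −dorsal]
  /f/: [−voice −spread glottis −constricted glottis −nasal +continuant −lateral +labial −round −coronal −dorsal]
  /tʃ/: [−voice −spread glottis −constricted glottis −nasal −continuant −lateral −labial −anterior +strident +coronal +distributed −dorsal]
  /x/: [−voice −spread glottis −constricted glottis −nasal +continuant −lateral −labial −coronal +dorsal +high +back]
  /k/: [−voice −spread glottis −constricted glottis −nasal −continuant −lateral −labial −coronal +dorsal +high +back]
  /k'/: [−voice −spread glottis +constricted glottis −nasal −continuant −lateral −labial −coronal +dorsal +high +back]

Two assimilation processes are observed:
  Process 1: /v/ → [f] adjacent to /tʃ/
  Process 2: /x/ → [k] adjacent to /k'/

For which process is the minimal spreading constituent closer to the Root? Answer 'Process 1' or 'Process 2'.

Process 1

Process 1 alters [voice]; the lowest dominating node is [voice] (depth 2 from Root).
Process 2: the feature that changes is [continuant]; the minimal node is [continuant] (depth 3).
[voice] (depth 2) sits above [continuant] (depth 3), making Process 1 the one with the higher spreading node.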